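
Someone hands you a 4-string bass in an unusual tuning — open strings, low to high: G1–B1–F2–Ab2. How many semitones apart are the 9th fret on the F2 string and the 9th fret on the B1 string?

F2 at fret 9 → D3 (MIDI 50); B1 at fret 9 → Ab2 (MIDI 44).
50 − 44 = 6, so the two pitches are 6 semitones apart, with D3 the higher.

6 semitones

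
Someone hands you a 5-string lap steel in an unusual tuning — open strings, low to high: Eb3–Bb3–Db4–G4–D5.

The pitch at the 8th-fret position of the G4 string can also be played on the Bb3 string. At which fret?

17

Fret 8 on G4 is MIDI 67 + 8 = 75 (Eb5). On the Bb3 string (open MIDI 58), that pitch is 75 − 58 = fret 17.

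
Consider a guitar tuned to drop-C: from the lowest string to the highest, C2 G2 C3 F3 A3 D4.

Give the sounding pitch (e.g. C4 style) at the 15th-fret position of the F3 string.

F3 is MIDI 53. Adding 15 gives 68, which is G♯4.

G♯4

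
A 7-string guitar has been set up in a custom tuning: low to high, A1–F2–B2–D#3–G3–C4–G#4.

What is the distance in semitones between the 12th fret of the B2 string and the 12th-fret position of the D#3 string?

B2 at fret 12 → B3 (MIDI 59); D#3 at fret 12 → D#4 (MIDI 63).
59 − 63 = -4, so the two pitches are 4 semitones apart, with D#4 the higher.

4 semitones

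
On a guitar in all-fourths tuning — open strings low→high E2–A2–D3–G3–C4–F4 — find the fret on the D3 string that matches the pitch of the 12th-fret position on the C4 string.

C4 at fret 12 is C4 + 12 semitones = C5.
The open D3 string is 10 semitones below the open C4, so the same pitch on the D3 string lies at fret 12 + 10 = 22.

22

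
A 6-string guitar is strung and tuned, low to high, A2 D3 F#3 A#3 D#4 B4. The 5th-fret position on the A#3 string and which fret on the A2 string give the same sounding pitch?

18

Fret 5 on A#3 is MIDI 58 + 5 = 63 (D#4). On the A2 string (open MIDI 45), that pitch is 63 − 45 = fret 18.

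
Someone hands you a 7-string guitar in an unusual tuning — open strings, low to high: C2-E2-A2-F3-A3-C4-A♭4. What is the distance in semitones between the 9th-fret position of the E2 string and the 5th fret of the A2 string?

E2 at fret 9 → D♭3 (MIDI 49); A2 at fret 5 → D3 (MIDI 50).
49 − 50 = -1, so the two pitches are 1 semitone apart, with D3 the higher.

1 semitone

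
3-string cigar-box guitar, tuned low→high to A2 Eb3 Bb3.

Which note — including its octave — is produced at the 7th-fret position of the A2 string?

The open A2 string plus 7 semitones: A–Bb–B–C–Db–D–Eb–E.
The walk passes from B into C once, so the octave number goes from 2 to 3.

E3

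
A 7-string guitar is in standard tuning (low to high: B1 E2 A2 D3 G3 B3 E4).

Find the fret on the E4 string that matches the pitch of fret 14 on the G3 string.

G3 at fret 14 is G3 + 14 semitones = A4.
The open E4 string is 9 semitones above the open G3, so the same pitch on the E4 string lies at fret 14 − 9 = 5.

5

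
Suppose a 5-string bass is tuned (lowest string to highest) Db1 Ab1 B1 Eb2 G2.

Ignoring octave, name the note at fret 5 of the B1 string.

E

Each fret is one semitone, so B1 + 5 = E.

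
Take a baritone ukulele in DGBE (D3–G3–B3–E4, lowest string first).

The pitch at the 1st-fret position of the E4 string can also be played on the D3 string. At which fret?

Fret 1 on E4 is MIDI 64 + 1 = 65 (F4). On the D3 string (open MIDI 50), that pitch is 65 − 50 = fret 15.

15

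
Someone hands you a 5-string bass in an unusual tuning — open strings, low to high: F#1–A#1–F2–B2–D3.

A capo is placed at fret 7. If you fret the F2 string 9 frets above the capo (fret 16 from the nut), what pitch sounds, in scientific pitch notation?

The capo raises the open F2 by 7 semitones to C3; fretting 9 more gives F2 + 7 + 9 = F2 + 16 semitones = A3.

A3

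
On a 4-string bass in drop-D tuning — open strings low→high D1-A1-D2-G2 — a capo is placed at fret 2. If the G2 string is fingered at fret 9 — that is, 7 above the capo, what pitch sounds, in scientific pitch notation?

E3

The capo raises the open G2 by 2 semitones to A2; fretting 7 more gives G2 + 2 + 7 = G2 + 9 semitones = E3.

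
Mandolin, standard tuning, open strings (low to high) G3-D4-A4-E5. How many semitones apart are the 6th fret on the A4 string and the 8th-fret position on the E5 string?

9 semitones

A4 at fret 6 → D♯5 (MIDI 75); E5 at fret 8 → C6 (MIDI 84).
75 − 84 = -9, so the two pitches are 9 semitones apart, with C6 the higher.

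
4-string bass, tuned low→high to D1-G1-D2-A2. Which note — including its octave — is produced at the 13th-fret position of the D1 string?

The open D1 string plus 13 semitones: D–Eb–E–F–…–Db–D–Eb.
The walk passes from B into C once, so the octave number goes from 1 to 2.
(Equivalently spelled D#2.)

Eb2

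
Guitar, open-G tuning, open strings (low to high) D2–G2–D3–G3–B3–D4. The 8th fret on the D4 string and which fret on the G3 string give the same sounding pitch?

15

D4 at fret 8 is D4 + 8 semitones = A#4.
The open G3 string is 7 semitones below the open D4, so the same pitch on the G3 string lies at fret 8 + 7 = 15.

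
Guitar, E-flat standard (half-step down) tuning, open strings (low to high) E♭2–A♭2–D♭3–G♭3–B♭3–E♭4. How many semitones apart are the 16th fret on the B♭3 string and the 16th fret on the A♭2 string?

B♭3 at fret 16 → D5 (MIDI 74); A♭2 at fret 16 → C4 (MIDI 60).
74 − 60 = 14, so the two pitches are 14 semitones apart, with D5 the higher.

14 semitones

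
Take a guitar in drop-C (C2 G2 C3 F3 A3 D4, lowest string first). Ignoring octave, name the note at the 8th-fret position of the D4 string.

The open D4 string plus 8 semitones: D–D#–E–F–F#–G–G#–A–A#.
(Equivalently spelled Bb.)

A#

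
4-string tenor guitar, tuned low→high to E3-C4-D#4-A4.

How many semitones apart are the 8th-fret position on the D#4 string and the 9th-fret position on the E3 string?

10 semitones

D#4 at fret 8 → B4 (MIDI 71); E3 at fret 9 → C#4 (MIDI 61).
71 − 61 = 10, so the two pitches are 10 semitones apart, with B4 the higher.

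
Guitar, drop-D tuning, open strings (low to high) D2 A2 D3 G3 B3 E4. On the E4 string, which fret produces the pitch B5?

19

B5 is 19 semitones above the open E4 (E–F–F#–G–…–A–A#–B), so it sits at fret 19.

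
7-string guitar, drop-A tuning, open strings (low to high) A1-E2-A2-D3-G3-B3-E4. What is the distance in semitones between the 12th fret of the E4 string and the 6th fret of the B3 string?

E4 at fret 12 → E5 (MIDI 76); B3 at fret 6 → F4 (MIDI 65).
76 − 65 = 11, so the two pitches are 11 semitones apart, with E5 the higher.

11 semitones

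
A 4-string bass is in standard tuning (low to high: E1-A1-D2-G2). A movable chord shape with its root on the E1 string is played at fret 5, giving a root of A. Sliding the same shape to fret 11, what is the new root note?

Moving from fret 5 to fret 11 shifts the root by 6 semitones.
A up 6 semitones is D♯.

D♯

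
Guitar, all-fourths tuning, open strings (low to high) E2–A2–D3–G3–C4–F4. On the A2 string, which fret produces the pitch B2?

B2 is 2 semitones above the open A2 (A–A#–B), so it sits at fret 2.

2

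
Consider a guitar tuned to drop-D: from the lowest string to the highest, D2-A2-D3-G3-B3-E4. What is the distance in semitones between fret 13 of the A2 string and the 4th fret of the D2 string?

A2 at fret 13 → A#3 (MIDI 58); D2 at fret 4 → F#2 (MIDI 42).
58 − 42 = 16, so the two pitches are 16 semitones apart, with A#3 the higher.

16 semitones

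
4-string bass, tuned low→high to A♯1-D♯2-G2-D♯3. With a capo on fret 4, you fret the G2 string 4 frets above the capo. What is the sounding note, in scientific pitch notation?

The capo raises the open G2 by 4 semitones to B2; fretting 4 more gives G2 + 4 + 4 = G2 + 8 semitones = D♯3.

D♯3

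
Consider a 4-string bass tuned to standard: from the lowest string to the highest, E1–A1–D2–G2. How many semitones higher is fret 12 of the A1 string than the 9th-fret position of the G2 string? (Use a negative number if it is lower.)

-7 semitones

A1 at fret 12 → A2 (MIDI 45); G2 at fret 9 → E3 (MIDI 52).
45 − 52 = -7, so the two pitches are 7 semitones apart.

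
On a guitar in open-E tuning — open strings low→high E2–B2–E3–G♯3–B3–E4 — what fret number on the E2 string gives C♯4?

21

C♯4 is 21 semitones above the open E2 (E–F–F#–G–…–B–C–C#), so it sits at fret 21.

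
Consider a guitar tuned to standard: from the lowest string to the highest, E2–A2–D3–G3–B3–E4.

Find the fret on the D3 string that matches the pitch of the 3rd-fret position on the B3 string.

12

B3 at fret 3 is B3 + 3 semitones = D4.
The open D3 string is 9 semitones below the open B3, so the same pitch on the D3 string lies at fret 3 + 9 = 12.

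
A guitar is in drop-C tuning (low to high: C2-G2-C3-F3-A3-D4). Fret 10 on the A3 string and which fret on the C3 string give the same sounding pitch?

19

A3 at fret 10 is A3 + 10 semitones = G4.
The open C3 string is 9 semitones below the open A3, so the same pitch on the C3 string lies at fret 10 + 9 = 19.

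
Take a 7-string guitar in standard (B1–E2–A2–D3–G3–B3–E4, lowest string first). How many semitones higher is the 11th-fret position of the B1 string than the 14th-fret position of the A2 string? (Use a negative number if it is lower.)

B1 at fret 11 → A#2 (MIDI 46); A2 at fret 14 → B3 (MIDI 59).
46 − 59 = -13, so the two pitches are 13 semitones apart.

-13 semitones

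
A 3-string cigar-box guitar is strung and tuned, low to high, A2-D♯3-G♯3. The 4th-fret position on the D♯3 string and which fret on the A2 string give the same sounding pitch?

Fret 4 on D♯3 is MIDI 51 + 4 = 55 (G3). On the A2 string (open MIDI 45), that pitch is 55 − 45 = fret 10.

10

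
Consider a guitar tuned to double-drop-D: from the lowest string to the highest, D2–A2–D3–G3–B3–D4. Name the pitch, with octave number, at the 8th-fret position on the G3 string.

D♯4

G3 is MIDI 55. Adding 8 gives 63, which is D♯4.
(Equivalently spelled E♭4.)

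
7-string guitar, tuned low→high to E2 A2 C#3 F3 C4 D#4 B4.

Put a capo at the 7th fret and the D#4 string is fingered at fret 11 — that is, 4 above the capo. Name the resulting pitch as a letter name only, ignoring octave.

The capo raises the open D#4 by 7 semitones to A#4; fretting 4 more gives D#4 + 7 + 4 = D#4 + 11 semitones, landing on D.

D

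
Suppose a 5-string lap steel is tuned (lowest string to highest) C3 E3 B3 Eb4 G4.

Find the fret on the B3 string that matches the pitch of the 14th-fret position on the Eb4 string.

18

Eb4 at fret 14 is Eb4 + 14 semitones = F5.
The open B3 string is 4 semitones below the open Eb4, so the same pitch on the B3 string lies at fret 14 + 4 = 18.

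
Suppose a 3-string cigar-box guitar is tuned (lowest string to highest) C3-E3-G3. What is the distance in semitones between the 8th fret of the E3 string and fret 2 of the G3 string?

3 semitones

E3 at fret 8 → C4 (MIDI 60); G3 at fret 2 → A3 (MIDI 57).
60 − 57 = 3, so the two pitches are 3 semitones apart, with C4 the higher.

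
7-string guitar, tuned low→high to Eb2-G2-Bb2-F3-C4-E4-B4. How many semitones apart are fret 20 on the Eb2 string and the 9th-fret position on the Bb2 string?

Eb2 at fret 20 → B3 (MIDI 59); Bb2 at fret 9 → G3 (MIDI 55).
59 − 55 = 4, so the two pitches are 4 semitones apart, with B3 the higher.

4 semitones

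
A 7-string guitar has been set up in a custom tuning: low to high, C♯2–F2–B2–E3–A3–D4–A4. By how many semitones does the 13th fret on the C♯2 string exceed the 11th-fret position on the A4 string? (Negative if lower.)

C♯2 at fret 13 → D3 (MIDI 50); A4 at fret 11 → G♯5 (MIDI 80).
50 − 80 = -30, so the two pitches are 30 semitones apart.

-30 semitones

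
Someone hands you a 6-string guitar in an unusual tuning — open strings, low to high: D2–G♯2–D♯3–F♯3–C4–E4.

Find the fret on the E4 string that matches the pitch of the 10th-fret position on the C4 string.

Fret 10 on C4 is MIDI 60 + 10 = 70 (A♯4). On the E4 string (open MIDI 64), that pitch is 70 − 64 = fret 6.

6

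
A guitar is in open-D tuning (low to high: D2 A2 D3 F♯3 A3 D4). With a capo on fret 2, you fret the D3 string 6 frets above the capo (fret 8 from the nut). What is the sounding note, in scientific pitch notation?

The capo raises the open D3 by 2 semitones to E3; fretting 6 more gives D3 + 2 + 6 = D3 + 8 semitones = A♯3.
(Also written B♭.)

A♯3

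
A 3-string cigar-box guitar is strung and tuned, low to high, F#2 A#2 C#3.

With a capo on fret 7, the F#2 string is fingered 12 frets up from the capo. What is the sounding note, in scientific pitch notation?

C#4

The capo raises the open F#2 by 7 semitones to C#3; fretting 12 more gives F#2 + 7 + 12 = F#2 + 19 semitones = C#4.
(Also written Db.)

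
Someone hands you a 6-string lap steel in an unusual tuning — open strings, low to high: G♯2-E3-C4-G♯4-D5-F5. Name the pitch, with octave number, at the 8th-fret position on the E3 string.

Each fret is one semitone, so E3 + 8 = C4.

C4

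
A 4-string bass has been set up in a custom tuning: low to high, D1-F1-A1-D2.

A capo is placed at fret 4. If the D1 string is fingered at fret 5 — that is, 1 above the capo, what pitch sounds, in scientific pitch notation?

The capo raises the open D1 by 4 semitones to F#1; fretting 1 more gives D1 + 4 + 1 = D1 + 5 semitones = G1.

G1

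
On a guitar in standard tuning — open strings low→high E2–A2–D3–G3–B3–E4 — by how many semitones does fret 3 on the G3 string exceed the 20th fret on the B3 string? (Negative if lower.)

G3 at fret 3 → A#3 (MIDI 58); B3 at fret 20 → G5 (MIDI 79).
58 − 79 = -21, so the two pitches are 21 semitones apart.

-21 semitones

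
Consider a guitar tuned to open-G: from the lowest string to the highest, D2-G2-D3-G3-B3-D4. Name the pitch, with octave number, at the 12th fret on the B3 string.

B3 is MIDI 59. Adding 12 gives 71, which is B4.

B4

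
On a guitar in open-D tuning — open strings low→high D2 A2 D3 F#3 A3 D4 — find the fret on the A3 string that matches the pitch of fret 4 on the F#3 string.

1

F#3 at fret 4 is F#3 + 4 semitones = A#3.
The open A3 string is 3 semitones above the open F#3, so the same pitch on the A3 string lies at fret 4 − 3 = 1.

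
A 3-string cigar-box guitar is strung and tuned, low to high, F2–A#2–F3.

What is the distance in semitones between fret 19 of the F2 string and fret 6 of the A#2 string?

F2 at fret 19 → C4 (MIDI 60); A#2 at fret 6 → E3 (MIDI 52).
60 − 52 = 8, so the two pitches are 8 semitones apart, with C4 the higher.

8 semitones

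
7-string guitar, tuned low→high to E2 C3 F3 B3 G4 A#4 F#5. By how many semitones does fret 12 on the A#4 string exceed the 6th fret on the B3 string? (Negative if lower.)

A#4 at fret 12 → A#5 (MIDI 82); B3 at fret 6 → F4 (MIDI 65).
82 − 65 = 17, so the two pitches are 17 semitones apart.

17 semitones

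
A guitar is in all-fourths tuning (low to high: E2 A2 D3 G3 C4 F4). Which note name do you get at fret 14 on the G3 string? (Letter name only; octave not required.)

A

The open G3 string plus 14 semitones: G–G#–A–A#–…–G–G#–A.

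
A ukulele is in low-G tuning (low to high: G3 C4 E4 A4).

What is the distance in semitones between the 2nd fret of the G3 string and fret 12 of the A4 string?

24 semitones

G3 at fret 2 → A3 (MIDI 57); A4 at fret 12 → A5 (MIDI 81).
57 − 81 = -24, so the two pitches are 24 semitones apart, with A5 the higher.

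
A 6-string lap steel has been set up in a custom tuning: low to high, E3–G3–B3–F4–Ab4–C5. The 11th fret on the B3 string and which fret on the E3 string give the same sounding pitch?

Fret 11 on B3 is MIDI 59 + 11 = 70 (Bb4). On the E3 string (open MIDI 52), that pitch is 70 − 52 = fret 18.

18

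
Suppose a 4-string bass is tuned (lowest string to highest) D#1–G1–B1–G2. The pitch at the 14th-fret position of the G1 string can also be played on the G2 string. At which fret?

2

G1 at fret 14 is G1 + 14 semitones = A2.
The open G2 string is 12 semitones above the open G1, so the same pitch on the G2 string lies at fret 14 − 12 = 2.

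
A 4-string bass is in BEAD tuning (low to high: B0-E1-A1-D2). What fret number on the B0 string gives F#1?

F#1 is 7 semitones above the open B0 (B–C–C#–D–D#–E–F–F#), so it sits at fret 7.

7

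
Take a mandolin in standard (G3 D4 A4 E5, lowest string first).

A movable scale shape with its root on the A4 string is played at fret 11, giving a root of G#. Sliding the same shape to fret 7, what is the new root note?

Moving from fret 11 to fret 7 shifts the root by -4 semitones.
G# down 4 semitones is E.

E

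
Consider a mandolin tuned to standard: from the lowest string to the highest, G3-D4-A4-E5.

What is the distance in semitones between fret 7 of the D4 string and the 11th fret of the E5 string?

18 semitones

D4 at fret 7 → A4 (MIDI 69); E5 at fret 11 → D#6 (MIDI 87).
69 − 87 = -18, so the two pitches are 18 semitones apart, with D#6 the higher.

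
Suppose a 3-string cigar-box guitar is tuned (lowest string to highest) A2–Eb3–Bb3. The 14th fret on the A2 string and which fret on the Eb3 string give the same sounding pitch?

8

A2 at fret 14 is A2 + 14 semitones = B3.
The open Eb3 string is 6 semitones above the open A2, so the same pitch on the Eb3 string lies at fret 14 − 6 = 8.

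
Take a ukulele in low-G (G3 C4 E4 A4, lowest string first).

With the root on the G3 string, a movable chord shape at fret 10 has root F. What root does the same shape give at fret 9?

E

Moving from fret 10 to fret 9 shifts the root by -1 semitone.
F down 1 semitone is E.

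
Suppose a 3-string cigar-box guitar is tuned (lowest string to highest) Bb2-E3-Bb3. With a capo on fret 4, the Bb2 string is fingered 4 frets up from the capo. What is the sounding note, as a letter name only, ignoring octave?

The capo raises the open Bb2 by 4 semitones to D3; fretting 4 more gives Bb2 + 4 + 4 = Bb2 + 8 semitones, landing on Gb.
(Also written F#.)

Gb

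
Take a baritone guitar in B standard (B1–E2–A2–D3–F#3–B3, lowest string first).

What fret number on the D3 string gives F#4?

16

F#4 is 16 semitones above the open D3 (D–D#–E–F–…–E–F–F#), so it sits at fret 16.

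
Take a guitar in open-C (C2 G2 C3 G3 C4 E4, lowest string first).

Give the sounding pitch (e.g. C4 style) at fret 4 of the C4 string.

E4

Each fret is one semitone, so C4 + 4 = E4.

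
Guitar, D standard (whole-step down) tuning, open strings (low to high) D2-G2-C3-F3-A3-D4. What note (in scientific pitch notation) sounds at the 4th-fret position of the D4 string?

Each fret is one semitone, so D4 + 4 = F#4.

F#4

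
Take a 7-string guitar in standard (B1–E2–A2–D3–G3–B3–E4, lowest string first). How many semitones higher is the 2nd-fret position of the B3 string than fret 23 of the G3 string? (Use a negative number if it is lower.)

-17 semitones

B3 at fret 2 → C#4 (MIDI 61); G3 at fret 23 → F#5 (MIDI 78).
61 − 78 = -17, so the two pitches are 17 semitones apart.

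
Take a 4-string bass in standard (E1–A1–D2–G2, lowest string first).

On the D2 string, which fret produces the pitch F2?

F2 is 3 semitones above the open D2 (D–D#–E–F), so it sits at fret 3.

3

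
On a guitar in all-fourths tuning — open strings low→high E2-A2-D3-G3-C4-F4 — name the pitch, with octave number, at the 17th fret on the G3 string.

G3 is MIDI 55. Adding 17 gives 72, which is C5.

C5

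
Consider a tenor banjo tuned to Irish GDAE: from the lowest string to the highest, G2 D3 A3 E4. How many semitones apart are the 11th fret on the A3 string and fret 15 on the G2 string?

10 semitones

A3 at fret 11 → G#4 (MIDI 68); G2 at fret 15 → A#3 (MIDI 58).
68 − 58 = 10, so the two pitches are 10 semitones apart, with G#4 the higher.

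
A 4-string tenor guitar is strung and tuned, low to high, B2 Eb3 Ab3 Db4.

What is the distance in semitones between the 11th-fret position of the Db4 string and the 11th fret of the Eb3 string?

Db4 at fret 11 → C5 (MIDI 72); Eb3 at fret 11 → D4 (MIDI 62).
72 − 62 = 10, so the two pitches are 10 semitones apart, with C5 the higher.

10 semitones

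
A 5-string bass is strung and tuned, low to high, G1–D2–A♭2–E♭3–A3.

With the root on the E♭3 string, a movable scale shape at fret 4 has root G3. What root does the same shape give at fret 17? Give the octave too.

Moving from fret 4 to fret 17 shifts the root by 13 semitones.
G3 up 13 semitones is A♭4.

A♭4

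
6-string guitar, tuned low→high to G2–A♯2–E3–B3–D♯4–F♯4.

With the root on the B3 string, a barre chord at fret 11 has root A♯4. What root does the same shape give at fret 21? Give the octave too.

G♯5

Moving from fret 11 to fret 21 shifts the root by 10 semitones.
A♯4 up 10 semitones is G♯5.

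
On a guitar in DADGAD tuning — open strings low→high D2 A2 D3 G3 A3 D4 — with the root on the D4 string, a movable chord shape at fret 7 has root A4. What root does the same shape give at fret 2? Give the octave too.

E4

Moving from fret 7 to fret 2 shifts the root by -5 semitones.
A4 down 5 semitones is E4.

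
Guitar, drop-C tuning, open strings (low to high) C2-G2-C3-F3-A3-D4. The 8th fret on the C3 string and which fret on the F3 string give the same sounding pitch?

C3 at fret 8 is C3 + 8 semitones = G#3.
The open F3 string is 5 semitones above the open C3, so the same pitch on the F3 string lies at fret 8 − 5 = 3.

3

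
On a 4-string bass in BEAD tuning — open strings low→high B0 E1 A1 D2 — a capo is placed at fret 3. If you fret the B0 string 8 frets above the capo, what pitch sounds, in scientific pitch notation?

A#1

The capo raises the open B0 by 3 semitones to D1; fretting 8 more gives B0 + 3 + 8 = B0 + 11 semitones = A#1.
(Also written Bb.)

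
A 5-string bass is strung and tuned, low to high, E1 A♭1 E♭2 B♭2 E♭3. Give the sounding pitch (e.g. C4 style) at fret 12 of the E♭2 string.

E♭3

The open E♭2 string plus 12 semitones: Eb–E–F–Gb–…–Db–D–Eb.
The walk passes from B into C once, so the octave number goes from 2 to 3.
(Equivalently spelled D♯3.)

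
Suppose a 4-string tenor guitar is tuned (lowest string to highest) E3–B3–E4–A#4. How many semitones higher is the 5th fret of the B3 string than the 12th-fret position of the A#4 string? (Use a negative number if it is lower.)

B3 at fret 5 → E4 (MIDI 64); A#4 at fret 12 → A#5 (MIDI 82).
64 − 82 = -18, so the two pitches are 18 semitones apart.

-18 semitones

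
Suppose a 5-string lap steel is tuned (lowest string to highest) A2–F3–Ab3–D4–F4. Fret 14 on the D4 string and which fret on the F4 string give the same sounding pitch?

Fret 14 on D4 is MIDI 62 + 14 = 76 (E5). On the F4 string (open MIDI 65), that pitch is 76 − 65 = fret 11.

11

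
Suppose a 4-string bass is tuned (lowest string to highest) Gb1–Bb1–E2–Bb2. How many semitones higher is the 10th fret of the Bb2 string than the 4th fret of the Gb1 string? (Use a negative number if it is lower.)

22 semitones

Bb2 at fret 10 → Ab3 (MIDI 56); Gb1 at fret 4 → Bb1 (MIDI 34).
56 − 34 = 22, so the two pitches are 22 semitones apart.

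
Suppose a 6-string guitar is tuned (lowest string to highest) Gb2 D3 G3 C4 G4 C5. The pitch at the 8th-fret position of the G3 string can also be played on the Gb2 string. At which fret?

21

G3 at fret 8 is G3 + 8 semitones = Eb4.
The open Gb2 string is 13 semitones below the open G3, so the same pitch on the Gb2 string lies at fret 8 + 13 = 21.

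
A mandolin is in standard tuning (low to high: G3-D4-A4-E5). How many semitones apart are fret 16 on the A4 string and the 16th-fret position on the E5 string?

A4 at fret 16 → C#6 (MIDI 85); E5 at fret 16 → G#6 (MIDI 92).
85 − 92 = -7, so the two pitches are 7 semitones apart, with G#6 the higher.

7 semitones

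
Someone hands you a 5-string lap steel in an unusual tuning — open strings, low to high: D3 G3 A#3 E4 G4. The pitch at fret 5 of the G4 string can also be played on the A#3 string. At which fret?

14

G4 at fret 5 is G4 + 5 semitones = C5.
The open A#3 string is 9 semitones below the open G4, so the same pitch on the A#3 string lies at fret 5 + 9 = 14.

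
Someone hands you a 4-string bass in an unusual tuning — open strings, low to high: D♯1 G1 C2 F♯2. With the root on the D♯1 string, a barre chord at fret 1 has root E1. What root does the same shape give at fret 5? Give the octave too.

Moving from fret 1 to fret 5 shifts the root by 4 semitones.
E1 up 4 semitones is G♯1.

G♯1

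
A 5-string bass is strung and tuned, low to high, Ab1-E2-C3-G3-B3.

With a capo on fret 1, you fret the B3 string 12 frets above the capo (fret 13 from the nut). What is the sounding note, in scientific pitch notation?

The capo raises the open B3 by 1 semitone to C4; fretting 12 more gives B3 + 1 + 12 = B3 + 13 semitones = C5.

C5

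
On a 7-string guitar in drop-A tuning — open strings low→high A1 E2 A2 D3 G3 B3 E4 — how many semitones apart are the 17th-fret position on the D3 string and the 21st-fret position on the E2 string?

D3 at fret 17 → G4 (MIDI 67); E2 at fret 21 → C#4 (MIDI 61).
67 − 61 = 6, so the two pitches are 6 semitones apart, with G4 the higher.

6 semitones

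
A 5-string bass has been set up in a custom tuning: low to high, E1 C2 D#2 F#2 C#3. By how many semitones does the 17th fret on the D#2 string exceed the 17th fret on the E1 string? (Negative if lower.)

D#2 at fret 17 → G#3 (MIDI 56); E1 at fret 17 → A2 (MIDI 45).
56 − 45 = 11, so the two pitches are 11 semitones apart.

11 semitones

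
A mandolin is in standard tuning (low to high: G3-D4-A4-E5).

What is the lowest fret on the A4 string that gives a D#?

From A4, count semitones up the chromatic scale until reaching D#: A–A#–B–C–C#–D–D# — 6 steps.

6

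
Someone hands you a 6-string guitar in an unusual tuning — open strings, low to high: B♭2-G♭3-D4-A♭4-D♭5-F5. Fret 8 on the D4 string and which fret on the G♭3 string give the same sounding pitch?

16

Fret 8 on D4 is MIDI 62 + 8 = 70 (B♭4). On the G♭3 string (open MIDI 54), that pitch is 70 − 54 = fret 16.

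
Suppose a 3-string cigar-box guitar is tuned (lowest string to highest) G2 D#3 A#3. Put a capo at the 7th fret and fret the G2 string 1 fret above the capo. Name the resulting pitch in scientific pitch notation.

D#3

The capo raises the open G2 by 7 semitones to D3; fretting 1 more gives G2 + 7 + 1 = G2 + 8 semitones = D#3.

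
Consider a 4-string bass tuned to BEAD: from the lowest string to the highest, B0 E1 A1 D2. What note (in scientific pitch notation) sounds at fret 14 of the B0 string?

B0 is MIDI 23. Adding 14 gives 37, which is C♯2.
(Equivalently spelled D♭2.)

C♯2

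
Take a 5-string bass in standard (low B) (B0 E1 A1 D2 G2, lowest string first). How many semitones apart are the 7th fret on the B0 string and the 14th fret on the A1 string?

B0 at fret 7 → F♯1 (MIDI 30); A1 at fret 14 → B2 (MIDI 47).
30 − 47 = -17, so the two pitches are 17 semitones apart, with B2 the higher.

17 semitones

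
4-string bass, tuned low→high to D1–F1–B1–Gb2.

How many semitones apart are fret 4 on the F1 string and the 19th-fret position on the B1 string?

F1 at fret 4 → A1 (MIDI 33); B1 at fret 19 → Gb3 (MIDI 54).
33 − 54 = -21, so the two pitches are 21 semitones apart, with Gb3 the higher.

21 semitones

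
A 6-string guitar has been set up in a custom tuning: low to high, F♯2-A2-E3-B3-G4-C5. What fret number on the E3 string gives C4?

8

C4 is 8 semitones above the open E3 (E–F–F#–G–G#–A–A#–B–C), so it sits at fret 8.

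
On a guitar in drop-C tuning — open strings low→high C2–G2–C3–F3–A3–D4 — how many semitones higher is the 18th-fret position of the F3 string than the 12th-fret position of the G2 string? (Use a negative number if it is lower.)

16 semitones

F3 at fret 18 → B4 (MIDI 71); G2 at fret 12 → G3 (MIDI 55).
71 − 55 = 16, so the two pitches are 16 semitones apart.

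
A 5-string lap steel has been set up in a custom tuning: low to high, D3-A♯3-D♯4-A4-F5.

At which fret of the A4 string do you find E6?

19

E6 is 19 semitones above the open A4 (A–A#–B–C–…–D–D#–E), so it sits at fret 19.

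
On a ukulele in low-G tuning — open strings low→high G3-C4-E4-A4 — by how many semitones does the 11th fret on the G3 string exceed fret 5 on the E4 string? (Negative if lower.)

G3 at fret 11 → F#4 (MIDI 66); E4 at fret 5 → A4 (MIDI 69).
66 − 69 = -3, so the two pitches are 3 semitones apart.

-3 semitones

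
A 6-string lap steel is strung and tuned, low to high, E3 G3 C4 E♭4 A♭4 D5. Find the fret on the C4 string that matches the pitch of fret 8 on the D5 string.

22

Fret 8 on D5 is MIDI 74 + 8 = 82 (B♭5). On the C4 string (open MIDI 60), that pitch is 82 − 60 = fret 22.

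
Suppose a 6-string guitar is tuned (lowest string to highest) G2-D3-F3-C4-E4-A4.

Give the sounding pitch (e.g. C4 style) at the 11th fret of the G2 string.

G♭3

The open G2 string plus 11 semitones: G–Ab–A–Bb–…–E–F–Gb.
The walk passes from B into C once, so the octave number goes from 2 to 3.
(Equivalently spelled F♯3.)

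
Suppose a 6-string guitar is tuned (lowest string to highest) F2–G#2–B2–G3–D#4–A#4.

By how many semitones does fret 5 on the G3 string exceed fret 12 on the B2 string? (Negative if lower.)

1 semitone

G3 at fret 5 → C4 (MIDI 60); B2 at fret 12 → B3 (MIDI 59).
60 − 59 = 1, so the two pitches are 1 semitone apart.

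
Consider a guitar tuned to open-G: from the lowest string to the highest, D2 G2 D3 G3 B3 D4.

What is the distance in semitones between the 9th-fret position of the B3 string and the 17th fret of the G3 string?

4 semitones

B3 at fret 9 → G#4 (MIDI 68); G3 at fret 17 → C5 (MIDI 72).
68 − 72 = -4, so the two pitches are 4 semitones apart, with C5 the higher.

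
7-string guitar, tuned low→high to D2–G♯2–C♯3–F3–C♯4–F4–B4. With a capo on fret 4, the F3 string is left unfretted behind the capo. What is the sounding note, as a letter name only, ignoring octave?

A

The capo raises the open F3 by 4 semitones to A3; fretting 0 more gives F3 + 4 + 0 = F3 + 4 semitones, landing on A.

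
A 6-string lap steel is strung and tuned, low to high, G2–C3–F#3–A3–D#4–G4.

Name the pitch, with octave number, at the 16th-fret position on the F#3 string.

F#3 is MIDI 54. Adding 16 gives 70, which is A#4.

A#4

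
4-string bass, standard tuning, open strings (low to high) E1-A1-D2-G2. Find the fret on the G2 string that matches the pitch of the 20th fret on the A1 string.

A1 at fret 20 is A1 + 20 semitones = F3.
The open G2 string is 10 semitones above the open A1, so the same pitch on the G2 string lies at fret 20 − 10 = 10.

10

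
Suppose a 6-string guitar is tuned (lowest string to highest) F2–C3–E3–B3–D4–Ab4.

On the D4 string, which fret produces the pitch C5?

C5 is 10 semitones above the open D4 (D–Eb–E–F–…–Bb–B–C), so it sits at fret 10.

10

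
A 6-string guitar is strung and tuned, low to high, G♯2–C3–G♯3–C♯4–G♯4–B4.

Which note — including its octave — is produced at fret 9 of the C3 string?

The open C3 string plus 9 semitones: C–C#–D–D#–E–F–F#–G–G#–A.
No B→C boundary is crossed, so the octave stays at 3.

A3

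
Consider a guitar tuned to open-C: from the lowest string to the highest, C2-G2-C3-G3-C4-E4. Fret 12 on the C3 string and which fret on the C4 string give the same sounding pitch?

Fret 12 on C3 is MIDI 48 + 12 = 60 (C4). On the C4 string (open MIDI 60), that pitch is 60 − 60 = fret 0.

0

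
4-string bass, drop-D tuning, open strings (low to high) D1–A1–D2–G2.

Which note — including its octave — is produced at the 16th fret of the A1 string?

C#3

A1 is MIDI 33. Adding 16 gives 49, which is C#3.
(Equivalently spelled Db3.)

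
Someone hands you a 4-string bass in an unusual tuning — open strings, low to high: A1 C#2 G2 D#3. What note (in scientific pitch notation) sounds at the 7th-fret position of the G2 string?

D3

The open G2 string plus 7 semitones: G–G#–A–A#–B–C–C#–D.
The walk passes from B into C once, so the octave number goes from 2 to 3.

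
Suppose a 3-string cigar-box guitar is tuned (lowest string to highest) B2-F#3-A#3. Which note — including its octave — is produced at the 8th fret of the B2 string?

G3

The open B2 string plus 8 semitones: B–C–C#–D–D#–E–F–F#–G.
The walk passes from B into C once, so the octave number goes from 2 to 3.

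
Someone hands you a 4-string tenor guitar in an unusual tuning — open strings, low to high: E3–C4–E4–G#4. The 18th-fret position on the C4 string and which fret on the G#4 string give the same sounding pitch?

C4 at fret 18 is C4 + 18 semitones = F#5.
The open G#4 string is 8 semitones above the open C4, so the same pitch on the G#4 string lies at fret 18 − 8 = 10.

10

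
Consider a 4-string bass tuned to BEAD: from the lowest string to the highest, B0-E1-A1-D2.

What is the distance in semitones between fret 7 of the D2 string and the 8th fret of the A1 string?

D2 at fret 7 → A2 (MIDI 45); A1 at fret 8 → F2 (MIDI 41).
45 − 41 = 4, so the two pitches are 4 semitones apart, with A2 the higher.

4 semitones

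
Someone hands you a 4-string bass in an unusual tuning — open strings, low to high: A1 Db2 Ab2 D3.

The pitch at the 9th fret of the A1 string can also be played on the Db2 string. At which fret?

5

A1 at fret 9 is A1 + 9 semitones = Gb2.
The open Db2 string is 4 semitones above the open A1, so the same pitch on the Db2 string lies at fret 9 − 4 = 5.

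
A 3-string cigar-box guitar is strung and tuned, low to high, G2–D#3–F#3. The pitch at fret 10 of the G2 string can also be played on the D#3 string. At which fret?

2

Fret 10 on G2 is MIDI 43 + 10 = 53 (F3). On the D#3 string (open MIDI 51), that pitch is 53 − 51 = fret 2.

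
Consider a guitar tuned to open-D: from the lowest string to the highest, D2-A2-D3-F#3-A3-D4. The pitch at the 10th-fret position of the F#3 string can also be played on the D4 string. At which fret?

F#3 at fret 10 is F#3 + 10 semitones = E4.
The open D4 string is 8 semitones above the open F#3, so the same pitch on the D4 string lies at fret 10 − 8 = 2.

2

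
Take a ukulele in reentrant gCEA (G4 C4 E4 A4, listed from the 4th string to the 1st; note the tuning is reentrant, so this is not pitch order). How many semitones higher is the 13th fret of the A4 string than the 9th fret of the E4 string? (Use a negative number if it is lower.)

9 semitones

A4 at fret 13 → A#5 (MIDI 82); E4 at fret 9 → C#5 (MIDI 73).
82 − 73 = 9, so the two pitches are 9 semitones apart.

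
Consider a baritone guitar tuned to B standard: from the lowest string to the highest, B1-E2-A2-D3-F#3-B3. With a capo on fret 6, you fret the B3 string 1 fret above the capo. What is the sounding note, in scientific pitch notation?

F#4

The capo raises the open B3 by 6 semitones to F4; fretting 1 more gives B3 + 6 + 1 = B3 + 7 semitones = F#4.
(Also written Gb.)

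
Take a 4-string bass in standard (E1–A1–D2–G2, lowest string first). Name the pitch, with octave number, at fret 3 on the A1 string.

C2

Each fret is one semitone, so A1 + 3 = C2.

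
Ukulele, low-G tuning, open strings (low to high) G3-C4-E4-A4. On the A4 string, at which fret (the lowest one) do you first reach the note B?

2

From A4, count semitones up the chromatic scale until reaching B: A–A#–B — 2 steps.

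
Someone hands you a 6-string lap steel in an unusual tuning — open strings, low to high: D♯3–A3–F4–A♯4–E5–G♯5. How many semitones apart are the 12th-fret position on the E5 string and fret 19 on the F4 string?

4 semitones

E5 at fret 12 → E6 (MIDI 88); F4 at fret 19 → C6 (MIDI 84).
88 − 84 = 4, so the two pitches are 4 semitones apart, with E6 the higher.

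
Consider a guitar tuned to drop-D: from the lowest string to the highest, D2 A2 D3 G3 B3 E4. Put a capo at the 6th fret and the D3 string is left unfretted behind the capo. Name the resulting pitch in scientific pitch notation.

The capo raises the open D3 by 6 semitones to G♯3; fretting 0 more gives D3 + 6 + 0 = D3 + 6 semitones = G♯3.
(Also written A♭.)

G♯3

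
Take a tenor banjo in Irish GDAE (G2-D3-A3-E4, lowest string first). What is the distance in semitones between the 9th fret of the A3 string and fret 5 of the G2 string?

18 semitones

A3 at fret 9 → F#4 (MIDI 66); G2 at fret 5 → C3 (MIDI 48).
66 − 48 = 18, so the two pitches are 18 semitones apart, with F#4 the higher.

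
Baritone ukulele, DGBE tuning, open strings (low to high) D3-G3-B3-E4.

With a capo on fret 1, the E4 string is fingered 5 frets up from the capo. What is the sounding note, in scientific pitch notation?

A♯4

The capo raises the open E4 by 1 semitone to F4; fretting 5 more gives E4 + 1 + 5 = E4 + 6 semitones = A♯4.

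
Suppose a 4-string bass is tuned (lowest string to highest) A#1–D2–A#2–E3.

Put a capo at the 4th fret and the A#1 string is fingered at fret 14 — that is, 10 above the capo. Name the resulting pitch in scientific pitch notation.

C3

The capo raises the open A#1 by 4 semitones to D2; fretting 10 more gives A#1 + 4 + 10 = A#1 + 14 semitones = C3.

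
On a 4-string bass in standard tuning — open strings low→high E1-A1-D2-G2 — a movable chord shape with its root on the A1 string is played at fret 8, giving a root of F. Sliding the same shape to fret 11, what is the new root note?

Moving from fret 8 to fret 11 shifts the root by 3 semitones.
F up 3 semitones is G♯.

G♯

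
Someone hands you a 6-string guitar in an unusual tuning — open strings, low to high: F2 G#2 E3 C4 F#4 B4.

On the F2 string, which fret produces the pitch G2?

G2 is 2 semitones above the open F2 (F–F#–G), so it sits at fret 2.

2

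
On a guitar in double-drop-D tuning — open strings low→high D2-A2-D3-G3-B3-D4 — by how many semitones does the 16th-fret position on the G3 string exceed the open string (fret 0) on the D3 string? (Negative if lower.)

G3 at fret 16 → B4 (MIDI 71); D3 at fret 0 → D3 (MIDI 50).
71 − 50 = 21, so the two pitches are 21 semitones apart.

21 semitones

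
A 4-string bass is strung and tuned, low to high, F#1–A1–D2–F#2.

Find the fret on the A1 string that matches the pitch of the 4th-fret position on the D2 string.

9

Fret 4 on D2 is MIDI 38 + 4 = 42 (F#2). On the A1 string (open MIDI 33), that pitch is 42 − 33 = fret 9.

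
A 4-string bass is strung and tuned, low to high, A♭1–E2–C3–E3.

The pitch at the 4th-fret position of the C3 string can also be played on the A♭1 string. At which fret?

20

Fret 4 on C3 is MIDI 48 + 4 = 52 (E3). On the A♭1 string (open MIDI 32), that pitch is 52 − 32 = fret 20.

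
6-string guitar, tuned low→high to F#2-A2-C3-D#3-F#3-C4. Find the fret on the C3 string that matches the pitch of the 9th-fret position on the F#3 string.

Fret 9 on F#3 is MIDI 54 + 9 = 63 (D#4). On the C3 string (open MIDI 48), that pitch is 63 − 48 = fret 15.

15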